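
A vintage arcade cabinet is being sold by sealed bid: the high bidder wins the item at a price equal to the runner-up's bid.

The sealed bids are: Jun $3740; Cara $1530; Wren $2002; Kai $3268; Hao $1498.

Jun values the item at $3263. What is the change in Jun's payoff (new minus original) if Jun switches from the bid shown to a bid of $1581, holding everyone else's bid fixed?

$5

The highest bid among the other bidders is $3268; Jun's bid doesn't change that.
Original bid $3740: Jun is highest, pays the top rival bid $3268; payoff $3263 − $3268 = −$5.
Alternative bid $1581: Jun is not highest (top rival bid is $3268); payoff $0.
Change in payoff = $0 − (−$5) = $5.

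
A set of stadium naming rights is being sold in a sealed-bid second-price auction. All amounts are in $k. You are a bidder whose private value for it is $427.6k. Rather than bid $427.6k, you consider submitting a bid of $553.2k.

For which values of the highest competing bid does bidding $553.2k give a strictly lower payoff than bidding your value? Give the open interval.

($427.6k, $553.2k)

If the competing bid is below $427.6k, both bids win at the same price — no difference.
If it is above $553.2k, both bids lose — no difference.
If it lies strictly between $427.6k and $553.2k, bidding your value loses (payoff 0) while bidding $553.2k wins at a price above your value (payoff negative).
So the deviation strictly hurts on the open interval ($427.6k, $553.2k).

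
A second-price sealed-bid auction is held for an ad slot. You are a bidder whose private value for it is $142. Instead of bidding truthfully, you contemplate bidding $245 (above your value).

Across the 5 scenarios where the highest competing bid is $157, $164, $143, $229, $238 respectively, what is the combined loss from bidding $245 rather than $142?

The deviation costs you only when the competing bid falls strictly between $142 and $245; elsewhere both bids give the same outcome.
$157: truthful payoff $0, deviation payoff −$15 → loss $15.
$164: truthful payoff $0, deviation payoff −$22 → loss $22.
$143: truthful payoff $0, deviation payoff −$1 → loss $1.
$229: truthful payoff $0, deviation payoff −$87 → loss $87.
$238: truthful payoff $0, deviation payoff −$96 → loss $96.
Total loss = $15 + $22 + $1 + $87 + $96 = $221.
Because the price is fixed by the runner-up's bid, deviating from your value can only change a good outcome into a bad one — never the reverse.

$221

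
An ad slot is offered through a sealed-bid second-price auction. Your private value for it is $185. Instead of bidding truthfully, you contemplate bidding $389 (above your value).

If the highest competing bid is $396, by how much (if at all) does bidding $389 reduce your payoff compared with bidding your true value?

$0

Bidding your value $185: you lose (since $185 < $396). Payoff $0.
Bidding $389: you lose. Payoff $0.
Difference = $0 − $0 = $0; both bids lead to the same outcome because the competing bid is above both your value and your alternative bid.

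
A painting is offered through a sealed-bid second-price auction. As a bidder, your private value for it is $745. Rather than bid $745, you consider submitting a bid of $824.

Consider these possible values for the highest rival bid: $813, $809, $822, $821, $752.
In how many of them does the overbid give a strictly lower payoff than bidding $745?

5

The deviation hurts exactly when the highest competing bid lies strictly between $745 and $824 — overbidding then wins at a price above your value.
$813: inside the interval → strictly worse (loss $68).
$809: inside the interval → strictly worse (loss $64).
$822: inside the interval → strictly worse (loss $77).
$821: inside the interval → strictly worse (loss $76).
$752: inside the interval → strictly worse (loss $7).
Count: 5.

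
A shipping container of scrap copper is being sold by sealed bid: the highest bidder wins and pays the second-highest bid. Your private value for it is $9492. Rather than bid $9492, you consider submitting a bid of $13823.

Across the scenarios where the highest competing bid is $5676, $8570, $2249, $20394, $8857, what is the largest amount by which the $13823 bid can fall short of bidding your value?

$5676: same outcome either way → loss $0.
$8570: same outcome either way → loss $0.
$2249: same outcome either way → loss $0.
$20394: same outcome either way → loss $0.
$8857: same outcome either way → loss $0.
Maximum loss: $0.

$0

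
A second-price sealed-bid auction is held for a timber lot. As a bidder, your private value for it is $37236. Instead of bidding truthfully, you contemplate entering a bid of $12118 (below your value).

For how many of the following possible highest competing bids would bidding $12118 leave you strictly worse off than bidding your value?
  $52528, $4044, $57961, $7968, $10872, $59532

The deviation hurts exactly when the highest competing bid lies strictly between $12118 and $37236 — underbidding then forfeits a profitable win.
$52528: above both → same outcome either way.
$4044: below both → same outcome either way.
$57961: above both → same outcome either way.
$7968: below both → same outcome either way.
$10872: below both → same outcome either way.
$59532: above both → same outcome either way.
Count: 0.

0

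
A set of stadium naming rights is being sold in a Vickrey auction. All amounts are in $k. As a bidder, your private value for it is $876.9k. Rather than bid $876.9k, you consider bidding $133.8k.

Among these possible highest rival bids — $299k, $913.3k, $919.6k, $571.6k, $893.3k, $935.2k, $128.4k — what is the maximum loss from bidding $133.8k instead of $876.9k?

$299k: truthful gives $577.9k, deviation gives $0k → loss $577.9k.
$913.3k: same outcome either way → loss $0k.
$919.6k: same outcome either way → loss $0k.
$571.6k: truthful gives $305.3k, deviation gives $0k → loss $305.3k.
$893.3k: same outcome either way → loss $0k.
$935.2k: same outcome either way → loss $0k.
$128.4k: same outcome either way → loss $0k.
Maximum loss: $577.9k.

$577.9k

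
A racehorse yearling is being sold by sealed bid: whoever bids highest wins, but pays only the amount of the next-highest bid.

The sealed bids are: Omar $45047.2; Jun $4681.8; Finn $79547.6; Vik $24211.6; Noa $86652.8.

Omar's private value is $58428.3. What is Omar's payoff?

Highest bid: Noa at $86652.8, so Noa wins.
Second-highest bid: Finn at $79547.6 — that is the price the winner pays.
Omar did not win, so Omar pays nothing and receives nothing: payoff $0.

$0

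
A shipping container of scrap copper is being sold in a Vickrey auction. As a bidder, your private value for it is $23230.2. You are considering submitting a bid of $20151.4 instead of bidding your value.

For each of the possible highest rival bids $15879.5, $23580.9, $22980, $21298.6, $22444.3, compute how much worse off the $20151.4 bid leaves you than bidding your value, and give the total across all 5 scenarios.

$2967.7

The deviation costs you only when the competing bid falls strictly between $20151.4 and $23230.2; elsewhere both bids give the same outcome.
$15879.5: outcomes coincide → loss $0.
$23580.9: outcomes coincide → loss $0.
$22980: truthful payoff $250.2, deviation payoff $0 → loss $250.2.
$21298.6: truthful payoff $1931.6, deviation payoff $0 → loss $1931.6.
$22444.3: truthful payoff $785.9, deviation payoff $0 → loss $785.9.
Total loss = $250.2 + $1931.6 + $785.9 = $2967.7.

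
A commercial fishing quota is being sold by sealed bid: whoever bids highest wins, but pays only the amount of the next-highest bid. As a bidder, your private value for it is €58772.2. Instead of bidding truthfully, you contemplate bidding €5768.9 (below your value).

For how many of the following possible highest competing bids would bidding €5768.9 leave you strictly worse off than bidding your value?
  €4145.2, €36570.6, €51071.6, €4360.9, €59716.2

2

The deviation hurts exactly when the highest competing bid lies strictly between €5768.9 and €58772.2 — underbidding then forfeits a profitable win.
€4145.2: below both → same outcome either way.
€36570.6: inside the interval → strictly worse (loss €22201.6).
€51071.6: inside the interval → strictly worse (loss €7700.6).
€4360.9: below both → same outcome either way.
€59716.2: above both → same outcome either way.
Count: 2.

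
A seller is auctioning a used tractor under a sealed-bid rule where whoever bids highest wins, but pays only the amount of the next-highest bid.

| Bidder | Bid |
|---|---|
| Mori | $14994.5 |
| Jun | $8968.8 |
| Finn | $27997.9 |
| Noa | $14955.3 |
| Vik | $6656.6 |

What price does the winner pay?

Highest bid: Finn at $27997.9, so Finn wins.
Second-highest bid: Mori at $14994.5 — that is the price the winner pays.

$14994.5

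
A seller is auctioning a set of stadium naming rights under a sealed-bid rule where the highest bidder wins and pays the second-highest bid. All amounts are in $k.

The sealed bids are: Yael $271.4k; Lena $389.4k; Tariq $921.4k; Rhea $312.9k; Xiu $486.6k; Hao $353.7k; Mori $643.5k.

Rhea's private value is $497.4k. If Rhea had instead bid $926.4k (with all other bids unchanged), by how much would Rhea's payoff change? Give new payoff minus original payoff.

The highest bid among the other bidders is $921.4k; Rhea's bid doesn't change that.
Original bid $312.9k: Rhea is not highest (top rival bid is $921.4k); payoff $0k.
Alternative bid $926.4k: Rhea is highest, pays the top rival bid $921.4k; payoff $497.4k − $921.4k = −$424k.
Change in payoff = −$424k − ($0k) = −$424k.

−$424k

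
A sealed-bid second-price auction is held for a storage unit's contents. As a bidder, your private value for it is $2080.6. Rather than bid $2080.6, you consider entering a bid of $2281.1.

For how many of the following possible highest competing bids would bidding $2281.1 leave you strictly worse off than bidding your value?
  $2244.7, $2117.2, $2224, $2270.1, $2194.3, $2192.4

The deviation hurts exactly when the highest competing bid lies strictly between $2080.6 and $2281.1 — overbidding then wins at a price above your value.
$2244.7: inside the interval → strictly worse (loss $164.1).
$2117.2: inside the interval → strictly worse (loss $36.6).
$2224: inside the interval → strictly worse (loss $143.4).
$2270.1: inside the interval → strictly worse (loss $189.5).
$2194.3: inside the interval → strictly worse (loss $113.7).
$2192.4: inside the interval → strictly worse (loss $111.8).
Count: 6.

6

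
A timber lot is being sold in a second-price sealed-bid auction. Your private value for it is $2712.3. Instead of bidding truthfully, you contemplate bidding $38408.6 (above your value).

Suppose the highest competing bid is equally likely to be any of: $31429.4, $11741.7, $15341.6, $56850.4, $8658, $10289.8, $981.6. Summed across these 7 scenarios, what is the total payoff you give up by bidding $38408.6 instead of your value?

$63899

The deviation costs you only when the competing bid falls strictly between $2712.3 and $38408.6; elsewhere both bids give the same outcome.
$31429.4: truthful payoff $0, deviation payoff −$28717.1 → loss $28717.1.
$11741.7: truthful payoff $0, deviation payoff −$9029.4 → loss $9029.4.
$15341.6: truthful payoff $0, deviation payoff −$12629.3 → loss $12629.3.
$56850.4: outcomes coincide → loss $0.
$8658: truthful payoff $0, deviation payoff −$5945.7 → loss $5945.7.
$10289.8: truthful payoff $0, deviation payoff −$7577.5 → loss $7577.5.
$981.6: outcomes coincide → loss $0.
Total loss = $28717.1 + $9029.4 + $12629.3 + $5945.7 + $7577.5 = $63899.
In a second-price auction your bid sets only whether you win, not what you pay, so bidding your true value is weakly dominant.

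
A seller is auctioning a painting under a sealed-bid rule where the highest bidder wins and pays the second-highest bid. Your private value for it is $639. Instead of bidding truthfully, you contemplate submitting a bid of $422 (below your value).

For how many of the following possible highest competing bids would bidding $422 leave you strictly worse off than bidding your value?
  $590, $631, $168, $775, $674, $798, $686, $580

3

The deviation hurts exactly when the highest competing bid lies strictly between $422 and $639 — underbidding then forfeits a profitable win.
$590: inside the interval → strictly worse (loss $49).
$631: inside the interval → strictly worse (loss $8).
$168: below both → same outcome either way.
$775: above both → same outcome either way.
$674: above both → same outcome either way.
$798: above both → same outcome either way.
$686: above both → same outcome either way.
$580: inside the interval → strictly worse (loss $59).
Count: 3.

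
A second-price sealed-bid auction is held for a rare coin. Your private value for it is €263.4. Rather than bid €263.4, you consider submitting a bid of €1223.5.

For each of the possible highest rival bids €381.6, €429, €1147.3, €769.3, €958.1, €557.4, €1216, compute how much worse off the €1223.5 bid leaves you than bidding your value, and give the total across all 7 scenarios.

€3614.9

The deviation costs you only when the competing bid falls strictly between €263.4 and €1223.5; elsewhere both bids give the same outcome.
€381.6: truthful payoff €0, deviation payoff −€118.2 → loss €118.2.
€429: truthful payoff €0, deviation payoff −€165.6 → loss €165.6.
€1147.3: truthful payoff €0, deviation payoff −€883.9 → loss €883.9.
€769.3: truthful payoff €0, deviation payoff −€505.9 → loss €505.9.
€958.1: truthful payoff €0, deviation payoff −€694.7 → loss €694.7.
€557.4: truthful payoff €0, deviation payoff −€294 → loss €294.
€1216: truthful payoff €0, deviation payoff −€952.6 → loss €952.6.
Total loss = €118.2 + €165.6 + €883.9 + €505.9 + €694.7 + €294 + €952.6 = €3614.9.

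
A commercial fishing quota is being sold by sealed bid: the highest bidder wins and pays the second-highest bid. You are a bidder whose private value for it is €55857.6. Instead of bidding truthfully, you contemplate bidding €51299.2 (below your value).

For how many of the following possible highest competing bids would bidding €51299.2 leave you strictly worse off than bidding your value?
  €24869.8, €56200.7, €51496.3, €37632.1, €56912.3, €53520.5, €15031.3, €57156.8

2

The deviation hurts exactly when the highest competing bid lies strictly between €51299.2 and €55857.6 — underbidding then forfeits a profitable win.
€24869.8: below both → same outcome either way.
€56200.7: above both → same outcome either way.
€51496.3: inside the interval → strictly worse (loss €4361.3).
€37632.1: below both → same outcome either way.
€56912.3: above both → same outcome either way.
€53520.5: inside the interval → strictly worse (loss €2337.1).
€15031.3: below both → same outcome either way.
€57156.8: above both → same outcome either way.
Count: 2.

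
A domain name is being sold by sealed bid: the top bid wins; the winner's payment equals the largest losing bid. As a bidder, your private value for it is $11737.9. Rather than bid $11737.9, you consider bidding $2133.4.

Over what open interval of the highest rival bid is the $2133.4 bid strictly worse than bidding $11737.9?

If the competing bid is below $2133.4, both bids win at the same price — no difference.
If it is above $11737.9, both bids lose — no difference.
If it lies strictly between $2133.4 and $11737.9, bidding your value wins at a price below your value (positive payoff) while bidding $2133.4 loses (payoff 0).
So the deviation strictly hurts on the open interval ($2133.4, $11737.9).

($2133.4, $11737.9)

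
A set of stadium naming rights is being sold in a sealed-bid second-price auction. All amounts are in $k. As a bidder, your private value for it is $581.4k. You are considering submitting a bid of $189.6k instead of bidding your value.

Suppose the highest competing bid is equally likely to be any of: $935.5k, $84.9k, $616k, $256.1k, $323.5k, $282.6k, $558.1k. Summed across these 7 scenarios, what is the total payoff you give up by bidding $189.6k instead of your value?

The deviation costs you only when the competing bid falls strictly between $189.6k and $581.4k; elsewhere both bids give the same outcome.
$935.5k: outcomes coincide → loss $0k.
$84.9k: outcomes coincide → loss $0k.
$616k: outcomes coincide → loss $0k.
$256.1k: truthful payoff $325.3k, deviation payoff $0k → loss $325.3k.
$323.5k: truthful payoff $257.9k, deviation payoff $0k → loss $257.9k.
$282.6k: truthful payoff $298.8k, deviation payoff $0k → loss $298.8k.
$558.1k: truthful payoff $23.3k, deviation payoff $0k → loss $23.3k.
Total loss = $325.3k + $257.9k + $298.8k + $23.3k = $905.3k.

$905.3k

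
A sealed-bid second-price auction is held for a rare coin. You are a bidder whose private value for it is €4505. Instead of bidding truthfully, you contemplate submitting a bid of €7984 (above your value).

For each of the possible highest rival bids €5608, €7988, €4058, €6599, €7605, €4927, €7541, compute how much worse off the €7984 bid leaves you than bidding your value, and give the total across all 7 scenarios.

€9755

The deviation costs you only when the competing bid falls strictly between €4505 and €7984; elsewhere both bids give the same outcome.
€5608: truthful payoff €0, deviation payoff −€1103 → loss €1103.
€7988: outcomes coincide → loss €0.
€4058: outcomes coincide → loss €0.
€6599: truthful payoff €0, deviation payoff −€2094 → loss €2094.
€7605: truthful payoff €0, deviation payoff −€3100 → loss €3100.
€4927: truthful payoff €0, deviation payoff −€422 → loss €422.
€7541: truthful payoff €0, deviation payoff −€3036 → loss €3036.
Total loss = €1103 + €2094 + €3100 + €422 + €3036 = €9755.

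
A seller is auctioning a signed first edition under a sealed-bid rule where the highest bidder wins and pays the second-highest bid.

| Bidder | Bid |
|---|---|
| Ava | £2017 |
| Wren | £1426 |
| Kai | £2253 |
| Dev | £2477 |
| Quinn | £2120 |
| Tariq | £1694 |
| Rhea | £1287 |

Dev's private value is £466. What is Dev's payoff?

−£1787

Highest bid: Dev at £2477, so Dev wins.
Second-highest bid: Kai at £2253 — that is the price the winner pays.
Dev's payoff = value − price = £466 − £2253 = −£1787.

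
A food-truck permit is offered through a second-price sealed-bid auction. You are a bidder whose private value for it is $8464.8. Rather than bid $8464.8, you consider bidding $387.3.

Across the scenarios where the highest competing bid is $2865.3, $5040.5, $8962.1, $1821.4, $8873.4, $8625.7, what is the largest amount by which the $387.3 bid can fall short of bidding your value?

$2865.3: truthful gives $5599.5, deviation gives $0 → loss $5599.5.
$5040.5: truthful gives $3424.3, deviation gives $0 → loss $3424.3.
$8962.1: same outcome either way → loss $0.
$1821.4: truthful gives $6643.4, deviation gives $0 → loss $6643.4.
$8873.4: same outcome either way → loss $0.
$8625.7: same outcome either way → loss $0.
Maximum loss: $6643.4.

$6643.4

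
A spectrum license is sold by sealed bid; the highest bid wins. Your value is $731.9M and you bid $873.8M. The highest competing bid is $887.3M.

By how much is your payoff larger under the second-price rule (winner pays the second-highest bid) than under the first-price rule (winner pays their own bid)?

Your bid $873.8M is below $887.3M, so you lose under either rule.
Payoff is $0M in both cases; difference = $0M.

$0M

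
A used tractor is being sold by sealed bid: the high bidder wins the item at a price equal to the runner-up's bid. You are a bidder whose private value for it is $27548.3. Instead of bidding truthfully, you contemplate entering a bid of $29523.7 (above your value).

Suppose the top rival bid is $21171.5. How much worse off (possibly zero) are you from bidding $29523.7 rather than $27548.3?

Bidding your value $27548.3: you win (since $27548.3 > $21171.5) and pay $21171.5. Payoff $6376.8.
Bidding $29523.7: you win and pay $21171.5. Payoff $27548.3 − $21171.5 = $6376.8.
Difference = $6376.8 − $6376.8 = $0; both bids lead to the same outcome because the competing bid is below both your value and your alternative bid.

$0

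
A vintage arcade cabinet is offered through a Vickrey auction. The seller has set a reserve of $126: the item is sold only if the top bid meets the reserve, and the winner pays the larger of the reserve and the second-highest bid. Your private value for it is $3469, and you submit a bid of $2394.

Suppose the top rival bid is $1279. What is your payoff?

Your bid $2394 is the highest and exceeds the reserve.
Price = max(second-highest bid, reserve) = max($1279, $126) = $1279.
Payoff = $3469 − $1279 = $2190.

$2190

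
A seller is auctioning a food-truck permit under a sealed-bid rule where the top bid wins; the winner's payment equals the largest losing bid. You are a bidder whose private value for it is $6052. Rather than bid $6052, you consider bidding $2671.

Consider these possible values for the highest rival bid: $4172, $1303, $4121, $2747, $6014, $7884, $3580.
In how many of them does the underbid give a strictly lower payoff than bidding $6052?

The deviation hurts exactly when the highest competing bid lies strictly between $2671 and $6052 — underbidding then forfeits a profitable win.
$4172: inside the interval → strictly worse (loss $1880).
$1303: below both → same outcome either way.
$4121: inside the interval → strictly worse (loss $1931).
$2747: inside the interval → strictly worse (loss $3305).
$6014: inside the interval → strictly worse (loss $38).
$7884: above both → same outcome either way.
$3580: inside the interval → strictly worse (loss $2472).
Count: 5.

5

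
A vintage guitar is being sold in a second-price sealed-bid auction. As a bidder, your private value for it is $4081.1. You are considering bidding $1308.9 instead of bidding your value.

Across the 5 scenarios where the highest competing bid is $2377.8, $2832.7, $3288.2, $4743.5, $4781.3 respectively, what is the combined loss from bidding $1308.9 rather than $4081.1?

$3744.6

The deviation costs you only when the competing bid falls strictly between $1308.9 and $4081.1; elsewhere both bids give the same outcome.
$2377.8: truthful payoff $1703.3, deviation payoff $0 → loss $1703.3.
$2832.7: truthful payoff $1248.4, deviation payoff $0 → loss $1248.4.
$3288.2: truthful payoff $792.9, deviation payoff $0 → loss $792.9.
$4743.5: outcomes coincide → loss $0.
$4781.3: outcomes coincide → loss $0.
Total loss = $1703.3 + $1248.4 + $792.9 = $3744.6.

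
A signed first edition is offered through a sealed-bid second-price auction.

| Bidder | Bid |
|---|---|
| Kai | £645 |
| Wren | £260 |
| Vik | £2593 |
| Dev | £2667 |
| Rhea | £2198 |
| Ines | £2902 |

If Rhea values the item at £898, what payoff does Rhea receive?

£0

Highest bid: Ines at £2902, so Ines wins.
Second-highest bid: Dev at £2667 — that is the price the winner pays.
Rhea did not win, so Rhea pays nothing and receives nothing: payoff £0.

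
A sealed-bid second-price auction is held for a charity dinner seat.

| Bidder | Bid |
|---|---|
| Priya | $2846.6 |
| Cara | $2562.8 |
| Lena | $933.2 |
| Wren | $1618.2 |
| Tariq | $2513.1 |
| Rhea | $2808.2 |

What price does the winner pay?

$2808.2

Highest bid: Priya at $2846.6, so Priya wins.
Second-highest bid: Rhea at $2808.2 — that is the price the winner pays.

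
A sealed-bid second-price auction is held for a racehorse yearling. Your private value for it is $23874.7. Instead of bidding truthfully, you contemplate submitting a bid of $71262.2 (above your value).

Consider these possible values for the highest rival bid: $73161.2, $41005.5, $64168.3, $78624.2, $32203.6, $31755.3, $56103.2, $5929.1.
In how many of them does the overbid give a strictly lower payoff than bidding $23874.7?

The deviation hurts exactly when the highest competing bid lies strictly between $23874.7 and $71262.2 — overbidding then wins at a price above your value.
$73161.2: above both → same outcome either way.
$41005.5: inside the interval → strictly worse (loss $17130.8).
$64168.3: inside the interval → strictly worse (loss $40293.6).
$78624.2: above both → same outcome either way.
$32203.6: inside the interval → strictly worse (loss $8328.9).
$31755.3: inside the interval → strictly worse (loss $7880.6).
$56103.2: inside the interval → strictly worse (loss $32228.5).
$5929.1: below both → same outcome either way.
Count: 5.

5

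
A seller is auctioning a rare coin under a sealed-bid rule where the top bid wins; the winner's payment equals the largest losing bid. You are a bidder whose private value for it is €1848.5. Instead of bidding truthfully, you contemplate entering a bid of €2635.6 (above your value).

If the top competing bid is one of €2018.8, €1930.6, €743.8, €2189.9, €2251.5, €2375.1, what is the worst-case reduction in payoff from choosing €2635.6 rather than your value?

€2018.8: truthful gives €0, deviation gives −€170.3 → loss €170.3.
€1930.6: truthful gives €0, deviation gives −€82.1 → loss €82.1.
€743.8: same outcome either way → loss €0.
€2189.9: truthful gives €0, deviation gives −€341.4 → loss €341.4.
€2251.5: truthful gives €0, deviation gives −€403 → loss €403.
€2375.1: truthful gives €0, deviation gives −€526.6 → loss €526.6.
Maximum loss: €526.6.

€526.6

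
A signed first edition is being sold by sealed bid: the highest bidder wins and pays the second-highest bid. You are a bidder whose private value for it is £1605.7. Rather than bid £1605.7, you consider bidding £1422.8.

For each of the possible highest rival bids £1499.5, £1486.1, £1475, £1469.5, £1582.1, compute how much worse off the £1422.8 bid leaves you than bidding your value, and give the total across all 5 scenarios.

£516.3

The deviation costs you only when the competing bid falls strictly between £1422.8 and £1605.7; elsewhere both bids give the same outcome.
£1499.5: truthful payoff £106.2, deviation payoff £0 → loss £106.2.
£1486.1: truthful payoff £119.6, deviation payoff £0 → loss £119.6.
£1475: truthful payoff £130.7, deviation payoff £0 → loss £130.7.
£1469.5: truthful payoff £136.2, deviation payoff £0 → loss £136.2.
£1582.1: truthful payoff £23.6, deviation payoff £0 → loss £23.6.
Total loss = £106.2 + £119.6 + £130.7 + £136.2 + £23.6 = £516.3.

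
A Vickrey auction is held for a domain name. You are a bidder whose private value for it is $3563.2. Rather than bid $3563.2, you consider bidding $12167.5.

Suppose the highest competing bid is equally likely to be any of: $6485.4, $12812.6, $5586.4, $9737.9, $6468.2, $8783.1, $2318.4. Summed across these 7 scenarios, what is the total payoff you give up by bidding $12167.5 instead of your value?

$19245

The deviation costs you only when the competing bid falls strictly between $3563.2 and $12167.5; elsewhere both bids give the same outcome.
$6485.4: truthful payoff $0, deviation payoff −$2922.2 → loss $2922.2.
$12812.6: outcomes coincide → loss $0.
$5586.4: truthful payoff $0, deviation payoff −$2023.2 → loss $2023.2.
$9737.9: truthful payoff $0, deviation payoff −$6174.7 → loss $6174.7.
$6468.2: truthful payoff $0, deviation payoff −$2905 → loss $2905.
$8783.1: truthful payoff $0, deviation payoff −$5219.9 → loss $5219.9.
$2318.4: outcomes coincide → loss $0.
Total loss = $2922.2 + $2023.2 + $6174.7 + $2905 + $5219.9 = $19245.
Truthful bidding weakly dominates here: raising your bid can only win items priced above your value, and lowering it can only forfeit items priced below.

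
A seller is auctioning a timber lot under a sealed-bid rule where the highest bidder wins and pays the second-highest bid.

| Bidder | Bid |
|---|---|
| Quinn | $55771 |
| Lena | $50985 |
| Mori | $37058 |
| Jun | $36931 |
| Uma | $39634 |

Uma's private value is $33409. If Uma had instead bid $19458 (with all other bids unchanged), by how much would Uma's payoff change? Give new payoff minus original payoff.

$0

The highest bid among the other bidders is $55771; Uma's bid doesn't change that.
Original bid $39634: Uma is not highest (top rival bid is $55771); payoff $0.
Alternative bid $19458: Uma is not highest (top rival bid is $55771); payoff $0.
Change in payoff = $0 − ($0) = $0.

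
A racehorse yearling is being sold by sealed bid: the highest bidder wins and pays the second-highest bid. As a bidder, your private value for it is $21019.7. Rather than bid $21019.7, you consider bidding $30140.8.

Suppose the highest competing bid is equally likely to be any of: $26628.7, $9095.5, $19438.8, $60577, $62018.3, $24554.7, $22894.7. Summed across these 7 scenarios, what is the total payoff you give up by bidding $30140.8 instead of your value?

$11019

The deviation costs you only when the competing bid falls strictly between $21019.7 and $30140.8; elsewhere both bids give the same outcome.
$26628.7: truthful payoff $0, deviation payoff −$5609 → loss $5609.
$9095.5: outcomes coincide → loss $0.
$19438.8: outcomes coincide → loss $0.
$60577: outcomes coincide → loss $0.
$62018.3: outcomes coincide → loss $0.
$24554.7: truthful payoff $0, deviation payoff −$3535 → loss $3535.
$22894.7: truthful payoff $0, deviation payoff −$1875 → loss $1875.
Total loss = $5609 + $3535 + $1875 = $11019.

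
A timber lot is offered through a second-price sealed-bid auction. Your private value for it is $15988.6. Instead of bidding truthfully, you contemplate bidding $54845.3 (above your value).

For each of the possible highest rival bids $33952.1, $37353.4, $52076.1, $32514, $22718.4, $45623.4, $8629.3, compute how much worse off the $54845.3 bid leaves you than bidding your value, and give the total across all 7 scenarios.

$128305.8

The deviation costs you only when the competing bid falls strictly between $15988.6 and $54845.3; elsewhere both bids give the same outcome.
$33952.1: truthful payoff $0, deviation payoff −$17963.5 → loss $17963.5.
$37353.4: truthful payoff $0, deviation payoff −$21364.8 → loss $21364.8.
$52076.1: truthful payoff $0, deviation payoff −$36087.5 → loss $36087.5.
$32514: truthful payoff $0, deviation payoff −$16525.4 → loss $16525.4.
$22718.4: truthful payoff $0, deviation payoff −$6729.8 → loss $6729.8.
$45623.4: truthful payoff $0, deviation payoff −$29634.8 → loss $29634.8.
$8629.3: outcomes coincide → loss $0.
Total loss = $17963.5 + $21364.8 + $36087.5 + $16525.4 + $6729.8 + $29634.8 = $128305.8.
Truthful bidding weakly dominates here: raising your bid can only win items priced above your value, and lowering it can only forfeit items priced below.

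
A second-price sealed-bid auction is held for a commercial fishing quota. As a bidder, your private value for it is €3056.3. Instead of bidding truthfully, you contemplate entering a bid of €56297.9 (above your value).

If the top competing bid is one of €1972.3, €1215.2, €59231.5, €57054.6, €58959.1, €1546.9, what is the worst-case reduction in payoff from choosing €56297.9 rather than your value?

€0

€1972.3: same outcome either way → loss €0.
€1215.2: same outcome either way → loss €0.
€59231.5: same outcome either way → loss €0.
€57054.6: same outcome either way → loss €0.
€58959.1: same outcome either way → loss €0.
€1546.9: same outcome either way → loss €0.
Maximum loss: €0.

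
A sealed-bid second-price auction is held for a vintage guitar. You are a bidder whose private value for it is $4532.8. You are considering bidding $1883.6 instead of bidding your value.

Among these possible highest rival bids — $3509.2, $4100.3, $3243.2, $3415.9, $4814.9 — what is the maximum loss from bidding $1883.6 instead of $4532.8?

$3509.2: truthful gives $1023.6, deviation gives $0 → loss $1023.6.
$4100.3: truthful gives $432.5, deviation gives $0 → loss $432.5.
$3243.2: truthful gives $1289.6, deviation gives $0 → loss $1289.6.
$3415.9: truthful gives $1116.9, deviation gives $0 → loss $1116.9.
$4814.9: same outcome either way → loss $0.
Maximum loss: $1289.6.

$1289.6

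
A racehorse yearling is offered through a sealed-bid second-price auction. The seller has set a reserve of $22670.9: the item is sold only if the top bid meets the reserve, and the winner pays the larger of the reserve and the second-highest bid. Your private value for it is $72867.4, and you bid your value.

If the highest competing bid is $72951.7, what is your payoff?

Your bid $72867.4 is below the highest competing bid $72951.7, so you lose. Payoff $0.

$0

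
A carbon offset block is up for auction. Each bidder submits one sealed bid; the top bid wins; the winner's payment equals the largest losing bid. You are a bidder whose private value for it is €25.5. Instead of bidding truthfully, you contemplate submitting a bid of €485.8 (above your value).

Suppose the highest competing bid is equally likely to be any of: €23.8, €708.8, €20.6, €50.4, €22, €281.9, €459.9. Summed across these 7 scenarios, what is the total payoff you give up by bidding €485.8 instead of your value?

The deviation costs you only when the competing bid falls strictly between €25.5 and €485.8; elsewhere both bids give the same outcome.
€23.8: outcomes coincide → loss €0.
€708.8: outcomes coincide → loss €0.
€20.6: outcomes coincide → loss €0.
€50.4: truthful payoff €0, deviation payoff −€24.9 → loss €24.9.
€22: outcomes coincide → loss €0.
€281.9: truthful payoff €0, deviation payoff −€256.4 → loss €256.4.
€459.9: truthful payoff €0, deviation payoff −€434.4 → loss €434.4.
Total loss = €24.9 + €256.4 + €434.4 = €715.7.

€715.7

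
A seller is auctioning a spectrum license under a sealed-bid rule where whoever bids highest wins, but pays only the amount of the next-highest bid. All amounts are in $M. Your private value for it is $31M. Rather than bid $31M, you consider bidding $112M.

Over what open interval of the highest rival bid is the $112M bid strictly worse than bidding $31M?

($31M, $112M)

If the competing bid is below $31M, both bids win at the same price — no difference.
If it is above $112M, both bids lose — no difference.
If it lies strictly between $31M and $112M, bidding your value loses (payoff 0) while bidding $112M wins at a price above your value (payoff negative).
So the deviation strictly hurts on the open interval ($31M, $112M).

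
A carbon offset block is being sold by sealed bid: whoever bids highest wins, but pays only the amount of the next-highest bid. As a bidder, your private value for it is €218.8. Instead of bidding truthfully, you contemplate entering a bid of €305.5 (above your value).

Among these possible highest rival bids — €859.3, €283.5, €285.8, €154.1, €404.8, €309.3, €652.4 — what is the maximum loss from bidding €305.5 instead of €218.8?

€67

€859.3: same outcome either way → loss €0.
€283.5: truthful gives €0, deviation gives −€64.7 → loss €64.7.
€285.8: truthful gives €0, deviation gives −€67 → loss €67.
€154.1: same outcome either way → loss €0.
€404.8: same outcome either way → loss €0.
€309.3: same outcome either way → loss €0.
€652.4: same outcome either way → loss €0.
Maximum loss: €67.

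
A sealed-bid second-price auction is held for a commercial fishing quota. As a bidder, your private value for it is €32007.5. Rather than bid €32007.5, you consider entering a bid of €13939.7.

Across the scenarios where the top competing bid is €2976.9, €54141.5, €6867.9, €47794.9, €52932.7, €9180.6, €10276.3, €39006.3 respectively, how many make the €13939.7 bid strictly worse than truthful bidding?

The deviation hurts exactly when the highest competing bid lies strictly between €13939.7 and €32007.5 — underbidding then forfeits a profitable win.
€2976.9: below both → same outcome either way.
€54141.5: above both → same outcome either way.
€6867.9: below both → same outcome either way.
€47794.9: above both → same outcome either way.
€52932.7: above both → same outcome either way.
€9180.6: below both → same outcome either way.
€10276.3: below both → same outcome either way.
€39006.3: above both → same outcome either way.
Count: 0.

0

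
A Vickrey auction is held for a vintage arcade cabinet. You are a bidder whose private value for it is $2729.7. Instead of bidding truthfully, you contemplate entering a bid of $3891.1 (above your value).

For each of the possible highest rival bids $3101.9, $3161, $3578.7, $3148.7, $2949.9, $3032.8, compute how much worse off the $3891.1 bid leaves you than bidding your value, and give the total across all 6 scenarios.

The deviation costs you only when the competing bid falls strictly between $2729.7 and $3891.1; elsewhere both bids give the same outcome.
$3101.9: truthful payoff $0, deviation payoff −$372.2 → loss $372.2.
$3161: truthful payoff $0, deviation payoff −$431.3 → loss $431.3.
$3578.7: truthful payoff $0, deviation payoff −$849 → loss $849.
$3148.7: truthful payoff $0, deviation payoff −$419 → loss $419.
$2949.9: truthful payoff $0, deviation payoff −$220.2 → loss $220.2.
$3032.8: truthful payoff $0, deviation payoff −$303.1 → loss $303.1.
Total loss = $372.2 + $431.3 + $849 + $419 + $220.2 + $303.1 = $2594.8.
In a second-price auction your bid sets only whether you win, not what you pay, so bidding your true value is weakly dominant.

$2594.8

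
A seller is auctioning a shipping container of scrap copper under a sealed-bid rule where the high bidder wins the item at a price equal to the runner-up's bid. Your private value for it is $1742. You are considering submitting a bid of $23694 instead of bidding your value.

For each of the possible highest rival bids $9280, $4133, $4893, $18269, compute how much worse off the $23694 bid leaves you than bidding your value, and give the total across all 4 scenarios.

$29607

The deviation costs you only when the competing bid falls strictly between $1742 and $23694; elsewhere both bids give the same outcome.
$9280: truthful payoff $0, deviation payoff −$7538 → loss $7538.
$4133: truthful payoff $0, deviation payoff −$2391 → loss $2391.
$4893: truthful payoff $0, deviation payoff −$3151 → loss $3151.
$18269: truthful payoff $0, deviation payoff −$16527 → loss $16527.
Total loss = $7538 + $2391 + $3151 + $16527 = $29607.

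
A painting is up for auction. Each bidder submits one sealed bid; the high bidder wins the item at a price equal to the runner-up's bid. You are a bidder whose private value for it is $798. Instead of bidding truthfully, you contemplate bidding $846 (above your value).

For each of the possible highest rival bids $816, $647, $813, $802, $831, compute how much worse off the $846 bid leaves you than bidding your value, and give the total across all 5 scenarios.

The deviation costs you only when the competing bid falls strictly between $798 and $846; elsewhere both bids give the same outcome.
$816: truthful payoff $0, deviation payoff −$18 → loss $18.
$647: outcomes coincide → loss $0.
$813: truthful payoff $0, deviation payoff −$15 → loss $15.
$802: truthful payoff $0, deviation payoff −$4 → loss $4.
$831: truthful payoff $0, deviation payoff −$33 → loss $33.
Total loss = $18 + $15 + $4 + $33 = $70.
Truthful bidding weakly dominates here: raising your bid can only win items priced above your value, and lowering it can only forfeit items priced below.

$70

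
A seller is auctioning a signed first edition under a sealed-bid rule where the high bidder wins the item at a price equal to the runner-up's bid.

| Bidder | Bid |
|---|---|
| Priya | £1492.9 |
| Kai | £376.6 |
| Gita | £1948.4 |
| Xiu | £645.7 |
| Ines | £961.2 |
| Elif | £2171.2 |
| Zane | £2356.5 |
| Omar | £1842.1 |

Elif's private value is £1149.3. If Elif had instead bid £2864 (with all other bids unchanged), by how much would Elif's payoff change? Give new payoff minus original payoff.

The highest bid among the other bidders is £2356.5; Elif's bid doesn't change that.
Original bid £2171.2: Elif is not highest (top rival bid is £2356.5); payoff £0.
Alternative bid £2864: Elif is highest, pays the top rival bid £2356.5; payoff £1149.3 − £2356.5 = −£1207.2.
Change in payoff = −£1207.2 − (£0) = −£1207.2.

−£1207.2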